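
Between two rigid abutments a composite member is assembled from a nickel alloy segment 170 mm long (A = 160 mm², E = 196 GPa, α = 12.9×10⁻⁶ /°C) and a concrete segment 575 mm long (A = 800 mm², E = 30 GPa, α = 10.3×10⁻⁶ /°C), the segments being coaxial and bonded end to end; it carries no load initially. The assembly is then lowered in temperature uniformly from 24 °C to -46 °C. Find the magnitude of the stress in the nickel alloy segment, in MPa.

With the walls removed the bar would change length by δ_free = Σ αᵢΔT Lᵢ = 12.9×10⁻⁶×70×170 + 10.3×10⁻⁶×70×575 = 0.5681 mm.
Since the ends are fixed, an axial force P builds up, equal in every segment, with P · Σ Lᵢ/(AᵢEᵢ) = δ_free.
The series flexibility is Σ Lᵢ/(AᵢEᵢ) = 170/(160×196×10³) + 575/(800×30×10³) = 2.938×10⁻⁵ mm/N.
Hence P = δ_free / Σ(L/AE) = 0.5681/2.938×10⁻⁵ = 19.34 kN (tensile).
σ_{nickel alloy} = P / A = 19340 / 160 = 120.9 MPa.

σ ≈ 121 MPa (tensile)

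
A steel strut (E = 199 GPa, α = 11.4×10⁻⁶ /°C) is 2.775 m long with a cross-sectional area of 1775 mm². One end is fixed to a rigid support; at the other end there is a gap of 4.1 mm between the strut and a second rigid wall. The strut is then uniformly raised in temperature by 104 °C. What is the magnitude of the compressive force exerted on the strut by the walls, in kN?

Free thermal elongation = αΔT L = 11.4×10⁻⁶ × 104 × 2775 = 3.29 mm.
Since δ_free = 3.29 mm is less than the 4.1 mm gap, the strut never touches the wall. No axial force develops.

P ≈ 0 kN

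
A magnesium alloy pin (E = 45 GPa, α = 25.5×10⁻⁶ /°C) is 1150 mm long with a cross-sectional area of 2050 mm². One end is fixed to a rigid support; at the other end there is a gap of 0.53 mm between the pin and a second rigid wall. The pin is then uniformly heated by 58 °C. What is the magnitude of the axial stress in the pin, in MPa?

Free thermal elongation = αΔT L = 25.5×10⁻⁶ × 58 × 1150 = 1.701 mm.
This exceeds the 0.53 mm gap, so the wall pushes back. The portion of expansion that must be recovered elastically is δ_free − gap = 1.701 − 0.53 = 1.171 mm.
That suppressed elongation corresponds to σ = E·Δ/L = 45×10³ × 1.171/1150 = 45.82 MPa.

σ ≈ 45.8 MPa (compressive)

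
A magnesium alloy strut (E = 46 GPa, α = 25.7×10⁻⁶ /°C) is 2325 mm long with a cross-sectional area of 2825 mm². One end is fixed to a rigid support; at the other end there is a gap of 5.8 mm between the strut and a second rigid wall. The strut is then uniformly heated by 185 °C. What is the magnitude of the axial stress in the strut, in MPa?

σ ≈ 104 MPa (compressive)

Free thermal elongation = αΔT L = 25.7×10⁻⁶ × 185 × 2325 = 11.05 mm.
The gap closes (δ_free > 5.8 mm) and the wall then resists a further 11.05 − 5.8 = 5.254 mm of expansion.
Compatibility: PL/(AE) = 5.254 mm, so σ = P/A = E × (5.254/2325) = 104 MPa.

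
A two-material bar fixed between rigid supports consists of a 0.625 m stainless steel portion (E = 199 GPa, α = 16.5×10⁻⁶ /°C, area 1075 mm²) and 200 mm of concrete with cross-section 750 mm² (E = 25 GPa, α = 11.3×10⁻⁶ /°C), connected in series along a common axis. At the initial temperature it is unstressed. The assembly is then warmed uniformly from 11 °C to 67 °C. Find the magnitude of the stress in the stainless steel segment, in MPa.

σ ≈ 48.2 MPa (compressive)

If the supports were absent, the total length change would be Σ αᵢΔT Lᵢ = 16.5×10⁻⁶×56×625 + 11.3×10⁻⁶×56×200 = 0.7041 mm.
The walls prevent any net length change, so an axial force P (same in every segment) develops. Compatibility: P · Σ Lᵢ/(AᵢEᵢ) = δ_free.
The series flexibility is Σ Lᵢ/(AᵢEᵢ) = 625/(1075×199×10³) + 200/(750×25×10³) = 1.359×10⁻⁵ mm/N.
Hence P = δ_free / Σ(L/AE) = 0.7041/1.359×10⁻⁵ = 51.81 kN (compressive).
σ_{stainless steel} = P / A = 51810 / 1075 = 48.2 MPa.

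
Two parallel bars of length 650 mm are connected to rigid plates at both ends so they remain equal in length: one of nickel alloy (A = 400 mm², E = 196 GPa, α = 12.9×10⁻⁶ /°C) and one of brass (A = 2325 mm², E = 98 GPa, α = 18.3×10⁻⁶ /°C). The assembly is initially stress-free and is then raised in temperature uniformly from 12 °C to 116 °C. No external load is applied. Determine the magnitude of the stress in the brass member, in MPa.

The brass has the larger α, so on heating it would change length more than the nickel alloy if both were free. The rigid plates force a common final length, so the brass is put into compression and the nickel alloy into tension, with equal and opposite forces P (no external load).
Equating the net (thermal + elastic) strains gives |α₁ − α₂|·ΔT = P·[1/(A₁E₁) + 1/(A₂E₂)].
|α₁ − α₂|·ΔT = 5.4×10⁻⁶ × 104 = 0.0005616.
1/(A₁E₁) + 1/(A₂E₂) = 1/(400×196×10³) + 1/(2325×98×10³) = 1.714×10⁻⁸ N⁻¹.
P = 0.0005616 / 1.714×10⁻⁸ = 32760 N = 32.76 kN.
σ_{brass} = P/A₂ = 32760/2325 = 14.09 MPa, compressive.

σ ≈ 14.1 MPa (compressive)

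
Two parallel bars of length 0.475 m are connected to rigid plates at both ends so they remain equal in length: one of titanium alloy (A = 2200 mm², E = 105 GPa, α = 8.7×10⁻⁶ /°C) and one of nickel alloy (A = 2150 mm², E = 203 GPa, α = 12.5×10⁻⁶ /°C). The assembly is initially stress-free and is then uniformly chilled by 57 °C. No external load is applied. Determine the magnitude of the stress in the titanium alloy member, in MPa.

σ ≈ 14.9 MPa (compressive)

Equilibrium of a rigid end plate with no external load gives equal and opposite internal forces ±P in the two members. Since α_{nickel alloy} > α_{titanium alloy}, cooling drives the nickel alloy into tension and the titanium alloy into compression.
Compatibility of the two members (thermal + elastic change equal): (α₁ − α₂)ΔT = P·[1/(A₁E₁) + 1/(A₂E₂)].
|α₁ − α₂|·ΔT = 3.8×10⁻⁶ × 57 = 0.0002166.
1/(A₁E₁) + 1/(A₂E₂) = 1/(2200×105×10³) + 1/(2150×203×10³) = 6.62×10⁻⁹ N⁻¹.
So P = 0.0002166 / 6.62×10⁻⁹ = 32.72 kN.
σ_{titanium alloy} = P/A₁ = 32720/2200 = 14.87 MPa, compressive.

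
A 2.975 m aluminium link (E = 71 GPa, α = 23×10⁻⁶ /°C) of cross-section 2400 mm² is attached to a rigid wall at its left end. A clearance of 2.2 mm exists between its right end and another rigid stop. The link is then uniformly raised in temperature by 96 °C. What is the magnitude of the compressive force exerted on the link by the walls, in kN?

If the wall were absent the link would grow by αΔT L = 23×10⁻⁶ × 96 × 2975 = 6.569 mm.
The gap closes (δ_free > 2.2 mm) and the wall then resists a further 6.569 − 2.2 = 4.369 mm of expansion.
That suppressed elongation corresponds to σ = E·Δ/L = 71×10³ × 4.369/2975 = 104.3 MPa.
Force on the wall = σA = 104.3 × 2400 mm² = 250.2 kN.

P ≈ 250 kN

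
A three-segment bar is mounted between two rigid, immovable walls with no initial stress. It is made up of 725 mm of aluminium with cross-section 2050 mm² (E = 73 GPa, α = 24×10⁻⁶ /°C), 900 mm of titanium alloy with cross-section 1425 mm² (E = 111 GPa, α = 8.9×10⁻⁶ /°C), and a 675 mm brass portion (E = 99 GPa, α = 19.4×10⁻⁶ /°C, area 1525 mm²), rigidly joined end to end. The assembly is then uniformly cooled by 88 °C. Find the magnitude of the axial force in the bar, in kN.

With the walls removed the bar would change length by δ_free = Σ αᵢΔT Lᵢ = 24×10⁻⁶×88×725 + 8.9×10⁻⁶×88×900 + 19.4×10⁻⁶×88×675 = 3.388 mm.
The rigid supports impose zero overall length change; the single axial force P common to all segments must satisfy P Σ Lᵢ/(AᵢEᵢ) = δ_free.
Σ Lᵢ/(AᵢEᵢ) = 725/(2050×73×10³) + 900/(1425×111×10³) + 675/(1525×99×10³) = 1.501×10⁻⁵ mm/N.
So P = 3.388 / 1.501×10⁻⁵ = 225.8 kN, tensile.

P ≈ 226 kN (tensile)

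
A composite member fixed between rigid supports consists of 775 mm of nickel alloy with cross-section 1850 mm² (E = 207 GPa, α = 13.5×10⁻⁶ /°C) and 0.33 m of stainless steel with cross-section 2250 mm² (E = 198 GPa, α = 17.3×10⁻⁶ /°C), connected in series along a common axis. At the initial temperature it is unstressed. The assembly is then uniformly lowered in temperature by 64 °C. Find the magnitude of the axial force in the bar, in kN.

P ≈ 374 kN (tensile)

Free thermal contraction of the whole bar: Σ αᵢΔT Lᵢ = 13.5×10⁻⁶×64×775 + 17.3×10⁻⁶×64×330 = 1.035 mm.
The rigid supports impose zero overall length change; the single axial force P common to all segments must satisfy P Σ Lᵢ/(AᵢEᵢ) = δ_free.
The series flexibility is Σ Lᵢ/(AᵢEᵢ) = 775/(1850×207×10³) + 330/(2250×198×10³) = 2.765×10⁻⁶ mm/N.
So P = 1.035 / 2.765×10⁻⁶ = 374.4 kN, tensile.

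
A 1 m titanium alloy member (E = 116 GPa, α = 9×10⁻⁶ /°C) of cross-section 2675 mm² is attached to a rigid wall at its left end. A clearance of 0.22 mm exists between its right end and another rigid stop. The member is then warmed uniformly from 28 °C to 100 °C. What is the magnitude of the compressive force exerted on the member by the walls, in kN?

Unrestrained expansion: δ_free = αΔT L = 9×10⁻⁶ × 72 × 1000 = 0.648 mm.
After closing the 0.22 mm clearance, 0.648 − 0.22 = 0.428 mm of expansion remains to be suppressed by the wall.
So σ = E(δ_free − g)/L = 116×10³ × 0.428/1000 = 49.65 MPa.
Force on the wall = σA = 49.65 × 2675 mm² = 132.8 kN.

P ≈ 133 kN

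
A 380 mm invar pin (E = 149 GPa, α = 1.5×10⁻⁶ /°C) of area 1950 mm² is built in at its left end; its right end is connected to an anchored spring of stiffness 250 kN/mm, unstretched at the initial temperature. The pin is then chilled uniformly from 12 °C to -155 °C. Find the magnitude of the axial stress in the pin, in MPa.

Free thermal contraction: δ_free = αΔT L = 1.5×10⁻⁶ × 167 × 380 = 0.09519 mm.
With a force P in the spring, the elastic change of the pin is PL/(AE) and that of the spring is P/k; compatibility requires their sum to equal δ_free.
So P = δ_free / [L/(AE) + 1/k] = 0.09519 / [ 380/(1950×149×10³) + 1/(250×10³) ].
P = 0.09519 / 5.308×10⁻⁶ = 17930 N.
σ = P/A = 17930/1950 = 9.197 MPa.

σ ≈ 9.2 MPa (tensile)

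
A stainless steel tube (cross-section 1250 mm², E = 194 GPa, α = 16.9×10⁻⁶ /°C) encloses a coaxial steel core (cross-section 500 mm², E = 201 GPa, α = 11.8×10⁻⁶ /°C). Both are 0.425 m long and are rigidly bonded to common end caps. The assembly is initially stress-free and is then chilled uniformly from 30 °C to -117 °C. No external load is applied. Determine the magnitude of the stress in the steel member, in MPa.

Both members must finish at the same length. With the larger α, the stainless steel tends to over-contract; the plates restrain it, putting the stainless steel in tension and the steel in compression. With no external load the two internal forces are equal and opposite, magnitude P.
Equating the net (thermal + elastic) strains gives |α₁ − α₂|·ΔT = P·[1/(A₁E₁) + 1/(A₂E₂)].
|α₁ − α₂|·ΔT = 5.1×10⁻⁶ × 147 = 0.0007497.
1/(A₁E₁) + 1/(A₂E₂) = 1/(1250×194×10³) + 1/(500×201×10³) = 1.407×10⁻⁸ N⁻¹.
P = 0.0007497 / 1.407×10⁻⁸ = 53270 N = 53.27 kN.
σ_{steel} = P/A₂ = 53270/500 = 106.5 MPa, compressive.

σ ≈ 107 MPa (compressive)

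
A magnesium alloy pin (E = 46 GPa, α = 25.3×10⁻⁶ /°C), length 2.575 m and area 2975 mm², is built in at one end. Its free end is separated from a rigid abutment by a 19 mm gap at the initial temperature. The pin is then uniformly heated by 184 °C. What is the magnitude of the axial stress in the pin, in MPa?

σ ≈ 0 MPa

Unrestrained expansion: δ_free = αΔT L = 25.3×10⁻⁶ × 184 × 2575 = 11.99 mm.
This is smaller than the 19 mm clearance, so the pin expands freely without reaching the stop — the stress is zero.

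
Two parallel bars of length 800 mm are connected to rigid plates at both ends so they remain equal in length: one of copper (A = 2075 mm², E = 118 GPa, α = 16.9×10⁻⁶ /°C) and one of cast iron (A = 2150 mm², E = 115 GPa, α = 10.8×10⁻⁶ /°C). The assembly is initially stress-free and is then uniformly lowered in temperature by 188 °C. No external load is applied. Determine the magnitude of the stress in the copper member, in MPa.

Both members must finish at the same length. With the larger α, the copper tends to over-contract; the plates restrain it, putting the copper in tension and the cast iron in compression. With no external load the two internal forces are equal and opposite, magnitude P.
Setting the final lengths equal and cancelling L: (α₁ − α₂)ΔT = P/(A₁E₁) + P/(A₂E₂).
|α₁ − α₂|·ΔT = 6.1×10⁻⁶ × 188 = 0.001147.
1/(A₁E₁) + 1/(A₂E₂) = 1/(2075×118×10³) + 1/(2150×115×10³) = 8.129×10⁻⁹ N⁻¹.
So P = 0.001147 / 8.129×10⁻⁹ = 141.1 kN.
σ_{copper} = P/A₁ = 141100/2075 = 67.99 MPa, tensile.

σ ≈ 68 MPa (tensile)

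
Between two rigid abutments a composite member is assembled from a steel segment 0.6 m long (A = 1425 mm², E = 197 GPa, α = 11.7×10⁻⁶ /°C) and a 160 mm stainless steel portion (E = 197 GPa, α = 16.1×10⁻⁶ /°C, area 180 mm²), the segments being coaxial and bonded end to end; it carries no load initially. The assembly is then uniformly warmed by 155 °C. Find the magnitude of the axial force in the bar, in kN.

P ≈ 224 kN (compressive)

With the walls removed the bar would change length by δ_free = Σ αᵢΔT Lᵢ = 11.7×10⁻⁶×155×600 + 16.1×10⁻⁶×155×160 = 1.487 mm.
Since the ends are fixed, an axial force P builds up, equal in every segment, with P · Σ Lᵢ/(AᵢEᵢ) = δ_free.
Σ Lᵢ/(AᵢEᵢ) = 600/(1425×197×10³) + 160/(180×197×10³) = 6.649×10⁻⁶ mm/N.
So P = 1.487 / 6.649×10⁻⁶ = 223.7 kN, compressive.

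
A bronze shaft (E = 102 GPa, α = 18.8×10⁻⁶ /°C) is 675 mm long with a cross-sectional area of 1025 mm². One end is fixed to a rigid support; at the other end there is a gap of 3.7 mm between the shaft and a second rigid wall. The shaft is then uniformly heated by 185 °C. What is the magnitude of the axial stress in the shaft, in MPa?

σ ≈ 0 MPa

If the wall were absent the shaft would grow by αΔT L = 18.8×10⁻⁶ × 185 × 675 = 2.348 mm.
Since δ_free = 2.35 mm is less than the 3.7 mm gap, the shaft never touches the wall. No axial force develops.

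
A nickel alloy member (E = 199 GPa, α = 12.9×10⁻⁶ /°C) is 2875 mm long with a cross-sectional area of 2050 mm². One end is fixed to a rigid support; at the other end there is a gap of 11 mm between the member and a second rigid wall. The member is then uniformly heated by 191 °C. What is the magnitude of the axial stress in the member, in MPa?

Free thermal elongation = αΔT L = 12.9×10⁻⁶ × 191 × 2875 = 7.084 mm.
This is smaller than the 11 mm clearance, so the member expands freely without reaching the stop — the stress is zero.

σ ≈ 0 MPa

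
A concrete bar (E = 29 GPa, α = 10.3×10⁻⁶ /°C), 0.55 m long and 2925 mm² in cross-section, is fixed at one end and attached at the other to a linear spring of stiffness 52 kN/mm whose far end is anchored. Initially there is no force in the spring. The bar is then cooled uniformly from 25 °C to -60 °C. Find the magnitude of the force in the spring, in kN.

Free thermal contraction: δ_free = αΔT L = 10.3×10⁻⁶ × 85 × 550 = 0.4815 mm.
Let P be the tensile force in the spring. The bar extends elastically by PL/(AE) and the spring stretches by P/k; together these equal δ_free.
So P = δ_free / [L/(AE) + 1/k] = 0.4815 / [ 550/(2925×29×10³) + 1/(52×10³) ].
P = 0.4815 / 2.571×10⁻⁵ = 18730 N.

P ≈ 18.7 kN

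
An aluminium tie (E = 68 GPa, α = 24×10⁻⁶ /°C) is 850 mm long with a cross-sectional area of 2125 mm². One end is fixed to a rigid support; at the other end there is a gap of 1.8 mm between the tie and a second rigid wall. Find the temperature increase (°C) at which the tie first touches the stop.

ΔT ≈ 88.2 °C

The gap closes when αΔT L = 1.8 mm, since the tie is still unstressed at that instant.
ΔT = 1.8 / (24×10⁻⁶ × 850) = 88.24 °C.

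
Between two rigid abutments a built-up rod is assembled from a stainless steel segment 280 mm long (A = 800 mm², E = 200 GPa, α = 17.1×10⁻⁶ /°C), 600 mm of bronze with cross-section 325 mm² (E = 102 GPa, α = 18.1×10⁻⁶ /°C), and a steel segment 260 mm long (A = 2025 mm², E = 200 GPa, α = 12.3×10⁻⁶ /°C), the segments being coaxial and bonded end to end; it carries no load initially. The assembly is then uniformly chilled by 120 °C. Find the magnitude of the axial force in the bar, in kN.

P ≈ 110 kN (tensile)

With the walls removed the bar would change length by δ_free = Σ αᵢΔT Lᵢ = 17.1×10⁻⁶×120×280 + 18.1×10⁻⁶×120×600 + 12.3×10⁻⁶×120×260 = 2.262 mm.
The walls prevent any net length change, so an axial force P (same in every segment) develops. Compatibility: P · Σ Lᵢ/(AᵢEᵢ) = δ_free.
The series flexibility is Σ Lᵢ/(AᵢEᵢ) = 280/(800×200×10³) + 600/(325×102×10³) + 260/(2025×200×10³) = 2.049×10⁻⁵ mm/N.
So P = 2.262 / 2.049×10⁻⁵ = 110.4 kN, tensile.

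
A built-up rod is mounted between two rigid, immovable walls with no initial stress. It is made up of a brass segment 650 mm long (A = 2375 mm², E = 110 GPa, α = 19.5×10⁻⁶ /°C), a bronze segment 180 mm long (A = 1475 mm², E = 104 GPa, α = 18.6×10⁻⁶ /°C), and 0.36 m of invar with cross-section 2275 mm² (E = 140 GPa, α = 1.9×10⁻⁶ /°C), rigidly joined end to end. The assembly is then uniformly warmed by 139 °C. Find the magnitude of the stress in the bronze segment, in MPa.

Free thermal expansion of the whole bar: Σ αᵢΔT Lᵢ = 19.5×10⁻⁶×139×650 + 18.6×10⁻⁶×139×180 + 1.9×10⁻⁶×139×360 = 2.322 mm.
Since the ends are fixed, an axial force P builds up, equal in every segment, with P · Σ Lᵢ/(AᵢEᵢ) = δ_free.
The series flexibility is Σ Lᵢ/(AᵢEᵢ) = 650/(2375×110×10³) + 180/(1475×104×10³) + 360/(2275×140×10³) = 4.792×10⁻⁶ mm/N.
P = 2.322 / 4.792×10⁻⁶ = 484600 N = 484.6 kN, compressive.
σ_{bronze} = P / A = 484600 / 1475 = 328.6 MPa.

σ ≈ 329 MPa (compressive)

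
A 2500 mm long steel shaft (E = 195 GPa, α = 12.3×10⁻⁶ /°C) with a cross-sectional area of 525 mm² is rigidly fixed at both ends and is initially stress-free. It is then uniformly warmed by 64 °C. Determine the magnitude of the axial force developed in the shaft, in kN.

P ≈ 80.6 kN (compressive)

Full restraint means ε = 0, so the stress is σ = EαΔT = 195×10³ × 12.3×10⁻⁶ × 64 = 153.5 MPa.
P = AEαΔT = 525 × 195×10³ × 12.3×10⁻⁶ × 64 = 80.59 kN (compressive).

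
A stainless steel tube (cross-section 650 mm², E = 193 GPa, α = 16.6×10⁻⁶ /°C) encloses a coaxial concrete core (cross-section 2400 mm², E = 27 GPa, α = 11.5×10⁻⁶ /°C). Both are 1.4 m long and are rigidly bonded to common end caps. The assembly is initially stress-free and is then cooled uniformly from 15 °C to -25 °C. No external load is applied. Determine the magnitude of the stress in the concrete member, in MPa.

σ ≈ 3.63 MPa (compressive)

Both members must finish at the same length. With the larger α, the stainless steel tends to over-contract; the plates restrain it, putting the stainless steel in tension and the concrete in compression. With no external load the two internal forces are equal and opposite, magnitude P.
Setting the final lengths equal and cancelling L: (α₁ − α₂)ΔT = P/(A₁E₁) + P/(A₂E₂).
|α₁ − α₂|·ΔT = 5.1×10⁻⁶ × 40 = 0.000204.
1/(A₁E₁) + 1/(A₂E₂) = 1/(650×193×10³) + 1/(2400×27×10³) = 2.34×10⁻⁸ N⁻¹.
P = 0.000204 / 2.34×10⁻⁸ = 8717 N = 8.717 kN.
σ_{concrete} = P/A₂ = 8717/2400 = 3.632 MPa, compressive.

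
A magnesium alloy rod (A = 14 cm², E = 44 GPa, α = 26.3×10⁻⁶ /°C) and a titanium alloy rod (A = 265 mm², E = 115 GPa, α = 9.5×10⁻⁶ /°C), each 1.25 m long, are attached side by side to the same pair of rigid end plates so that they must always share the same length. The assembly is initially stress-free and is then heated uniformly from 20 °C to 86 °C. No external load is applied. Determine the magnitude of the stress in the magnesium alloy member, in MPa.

σ ≈ 16.1 MPa (compressive)

Both members must finish at the same length. With the larger α, the magnesium alloy tends to over-expand; the plates restrain it, putting the magnesium alloy in compression and the titanium alloy in tension. With no external load the two internal forces are equal and opposite, magnitude P.
Setting the final lengths equal and cancelling L: (α₁ − α₂)ΔT = P/(A₁E₁) + P/(A₂E₂).
|α₁ − α₂|·ΔT = 16.8×10⁻⁶ × 66 = 0.001109.
1/(A₁E₁) + 1/(A₂E₂) = 1/(1400×44×10³) + 1/(265×115×10³) = 4.905×10⁻⁸ N⁻¹.
So P = 0.001109 / 4.905×10⁻⁸ = 22.61 kN.
σ_{magnesium alloy} = P/A₁ = 22610/1400 = 16.15 MPa, compressive.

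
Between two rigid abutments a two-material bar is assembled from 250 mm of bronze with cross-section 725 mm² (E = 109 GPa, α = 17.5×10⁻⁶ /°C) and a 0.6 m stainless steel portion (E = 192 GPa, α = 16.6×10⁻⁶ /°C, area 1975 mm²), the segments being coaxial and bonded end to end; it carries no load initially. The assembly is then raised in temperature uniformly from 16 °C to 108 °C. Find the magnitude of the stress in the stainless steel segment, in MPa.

If the supports were absent, the total length change would be Σ αᵢΔT Lᵢ = 17.5×10⁻⁶×92×250 + 16.6×10⁻⁶×92×600 = 1.319 mm.
Since the ends are fixed, an axial force P builds up, equal in every segment, with P · Σ Lᵢ/(AᵢEᵢ) = δ_free.
Σ Lᵢ/(AᵢEᵢ) = 250/(725×109×10³) + 600/(1975×192×10³) = 4.746×10⁻⁶ mm/N.
P = 1.319 / 4.746×10⁻⁶ = 277900 N = 277.9 kN, compressive.
σ_{stainless steel} = P / A = 277900 / 1975 = 140.7 MPa.

σ ≈ 141 MPa (compressive)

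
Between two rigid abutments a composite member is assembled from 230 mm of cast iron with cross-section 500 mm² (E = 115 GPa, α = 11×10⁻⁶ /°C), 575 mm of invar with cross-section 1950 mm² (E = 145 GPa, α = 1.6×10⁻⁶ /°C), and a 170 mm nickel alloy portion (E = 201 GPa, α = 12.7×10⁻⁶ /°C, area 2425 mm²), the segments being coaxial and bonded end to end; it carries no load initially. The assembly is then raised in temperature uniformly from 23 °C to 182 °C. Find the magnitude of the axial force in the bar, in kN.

If the supports were absent, the total length change would be Σ αᵢΔT Lᵢ = 11×10⁻⁶×159×230 + 1.6×10⁻⁶×159×575 + 12.7×10⁻⁶×159×170 = 0.8918 mm.
The rigid supports impose zero overall length change; the single axial force P common to all segments must satisfy P Σ Lᵢ/(AᵢEᵢ) = δ_free.
Σ Lᵢ/(AᵢEᵢ) = 230/(500×115×10³) + 575/(1950×145×10³) + 170/(2425×201×10³) = 6.382×10⁻⁶ mm/N.
Hence P = δ_free / Σ(L/AE) = 0.8918/6.382×10⁻⁶ = 139.7 kN (compressive).

P ≈ 140 kN (compressive)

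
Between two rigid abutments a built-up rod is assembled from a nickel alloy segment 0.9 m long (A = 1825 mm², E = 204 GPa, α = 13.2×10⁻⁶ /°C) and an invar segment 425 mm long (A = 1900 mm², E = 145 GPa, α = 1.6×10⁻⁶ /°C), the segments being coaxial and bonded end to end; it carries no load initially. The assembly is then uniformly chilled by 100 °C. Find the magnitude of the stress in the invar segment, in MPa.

If the supports were absent, the total length change would be Σ αᵢΔT Lᵢ = 13.2×10⁻⁶×100×900 + 1.6×10⁻⁶×100×425 = 1.256 mm.
The rigid supports impose zero overall length change; the single axial force P common to all segments must satisfy P Σ Lᵢ/(AᵢEᵢ) = δ_free.
Σ Lᵢ/(AᵢEᵢ) = 900/(1825×204×10³) + 425/(1900×145×10³) = 3.96×10⁻⁶ mm/N.
P = 1.256 / 3.96×10⁻⁶ = 317200 N = 317.2 kN, tensile.
σ_{invar} = P / A = 317200 / 1900 = 166.9 MPa.

σ ≈ 167 MPa (tensile)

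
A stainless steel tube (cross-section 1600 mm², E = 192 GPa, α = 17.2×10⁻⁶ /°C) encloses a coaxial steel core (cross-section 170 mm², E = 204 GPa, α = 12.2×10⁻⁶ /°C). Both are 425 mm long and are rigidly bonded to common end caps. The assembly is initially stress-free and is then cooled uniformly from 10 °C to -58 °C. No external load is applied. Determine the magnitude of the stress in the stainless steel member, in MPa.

Both members must finish at the same length. With the larger α, the stainless steel tends to over-contract; the plates restrain it, putting the stainless steel in tension and the steel in compression. With no external load the two internal forces are equal and opposite, magnitude P.
Setting the final lengths equal and cancelling L: (α₁ − α₂)ΔT = P/(A₁E₁) + P/(A₂E₂).
|α₁ − α₂|·ΔT = 5×10⁻⁶ × 68 = 0.00034.
1/(A₁E₁) + 1/(A₂E₂) = 1/(1600×192×10³) + 1/(170×204×10³) = 3.209×10⁻⁸ N⁻¹.
P = 0.00034 / 3.209×10⁻⁸ = 10600 N = 10.6 kN.
σ_{stainless steel} = P/A₁ = 10600/1600 = 6.622 MPa, tensile.

σ ≈ 6.62 MPa (tensile)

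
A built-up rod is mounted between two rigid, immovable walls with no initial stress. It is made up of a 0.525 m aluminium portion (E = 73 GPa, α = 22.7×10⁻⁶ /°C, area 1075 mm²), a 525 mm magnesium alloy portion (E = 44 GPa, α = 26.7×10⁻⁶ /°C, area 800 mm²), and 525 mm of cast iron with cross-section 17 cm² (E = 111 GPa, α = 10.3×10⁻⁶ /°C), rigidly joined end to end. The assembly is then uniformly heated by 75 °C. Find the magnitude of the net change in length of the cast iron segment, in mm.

If the supports were absent, the total length change would be Σ αᵢΔT Lᵢ = 22.7×10⁻⁶×75×525 + 26.7×10⁻⁶×75×525 + 10.3×10⁻⁶×75×525 = 2.351 mm.
Since the ends are fixed, an axial force P builds up, equal in every segment, with P · Σ Lᵢ/(AᵢEᵢ) = δ_free.
The series flexibility is Σ Lᵢ/(AᵢEᵢ) = 525/(1075×73×10³) + 525/(800×44×10³) + 525/(1700×111×10³) = 2.439×10⁻⁵ mm/N.
P = 2.351 / 2.439×10⁻⁵ = 96390 N = 96.39 kN, compressive.
For the cast iron segment, free thermal change = 10.3×10⁻⁶×75×525 = 0.4056 mm and elastic change from P = 96390×525/(1700×111×10³) = 0.2682 mm; these oppose, so the net change is 0.137 mm (segment lengthens).

|ΔL| ≈ 0.137 mm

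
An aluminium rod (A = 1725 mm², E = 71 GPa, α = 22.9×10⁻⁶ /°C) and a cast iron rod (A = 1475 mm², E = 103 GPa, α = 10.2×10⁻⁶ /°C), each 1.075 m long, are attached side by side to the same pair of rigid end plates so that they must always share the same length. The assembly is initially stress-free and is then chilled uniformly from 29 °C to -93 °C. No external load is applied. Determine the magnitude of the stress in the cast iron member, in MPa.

Equilibrium of a rigid end plate with no external load gives equal and opposite internal forces ±P in the two members. Since α_{aluminium} > α_{cast iron}, cooling drives the aluminium into tension and the cast iron into compression.
Compatibility of the two members (thermal + elastic change equal): (α₁ − α₂)ΔT = P·[1/(A₁E₁) + 1/(A₂E₂)].
|α₁ − α₂|·ΔT = 12.7×10⁻⁶ × 122 = 0.001549.
1/(A₁E₁) + 1/(A₂E₂) = 1/(1725×71×10³) + 1/(1475×103×10³) = 1.475×10⁻⁸ N⁻¹.
P = 0.001549 / 1.475×10⁻⁸ = 105100 N = 105.1 kN.
σ_{cast iron} = P/A₂ = 105100/1475 = 71.23 MPa, compressive.

σ ≈ 71.2 MPa (compressive)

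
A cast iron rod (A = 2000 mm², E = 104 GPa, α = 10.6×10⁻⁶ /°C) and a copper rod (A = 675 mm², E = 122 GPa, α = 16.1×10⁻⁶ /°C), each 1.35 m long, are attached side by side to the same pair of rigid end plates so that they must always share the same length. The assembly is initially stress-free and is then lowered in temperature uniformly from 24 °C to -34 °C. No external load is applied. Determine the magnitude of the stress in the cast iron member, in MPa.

The copper has the larger α, so on cooling it would change length more than the cast iron if both were free. The rigid plates force a common final length, so the copper is put into tension and the cast iron into compression, with equal and opposite forces P (no external load).
Equating the net (thermal + elastic) strains gives |α₁ − α₂|·ΔT = P·[1/(A₁E₁) + 1/(A₂E₂)].
|α₁ − α₂|·ΔT = 5.5×10⁻⁶ × 58 = 0.000319.
1/(A₁E₁) + 1/(A₂E₂) = 1/(2000×104×10³) + 1/(675×122×10³) = 1.695×10⁻⁸ N⁻¹.
So P = 0.000319 / 1.695×10⁻⁸ = 18.82 kN.
σ_{cast iron} = P/A₁ = 18820/2000 = 9.409 MPa, compressive.

σ ≈ 9.41 MPa (compressive)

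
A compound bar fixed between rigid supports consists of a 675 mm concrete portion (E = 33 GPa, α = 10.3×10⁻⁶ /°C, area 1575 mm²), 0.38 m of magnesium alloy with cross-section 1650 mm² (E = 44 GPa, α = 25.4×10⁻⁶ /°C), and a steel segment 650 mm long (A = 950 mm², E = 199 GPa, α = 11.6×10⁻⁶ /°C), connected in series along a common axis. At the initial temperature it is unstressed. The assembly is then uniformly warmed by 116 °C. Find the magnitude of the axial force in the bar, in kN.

P ≈ 129 kN (compressive)

With the walls removed the bar would change length by δ_free = Σ αᵢΔT Lᵢ = 10.3×10⁻⁶×116×675 + 25.4×10⁻⁶×116×380 + 11.6×10⁻⁶×116×650 = 2.801 mm.
The rigid supports impose zero overall length change; the single axial force P common to all segments must satisfy P Σ Lᵢ/(AᵢEᵢ) = δ_free.
Σ Lᵢ/(AᵢEᵢ) = 675/(1575×33×10³) + 380/(1650×44×10³) + 650/(950×199×10³) = 2.166×10⁻⁵ mm/N.
P = 2.801 / 2.166×10⁻⁵ = 129300 N = 129.3 kN, compressive.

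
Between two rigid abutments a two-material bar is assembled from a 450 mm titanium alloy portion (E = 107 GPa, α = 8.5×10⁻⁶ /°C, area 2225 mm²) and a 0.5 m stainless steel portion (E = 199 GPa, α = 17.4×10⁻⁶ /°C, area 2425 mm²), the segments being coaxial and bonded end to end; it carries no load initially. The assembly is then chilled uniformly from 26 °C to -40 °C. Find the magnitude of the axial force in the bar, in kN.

P ≈ 282 kN (tensile)

If the supports were absent, the total length change would be Σ αᵢΔT Lᵢ = 8.5×10⁻⁶×66×450 + 17.4×10⁻⁶×66×500 = 0.8266 mm.
Since the ends are fixed, an axial force P builds up, equal in every segment, with P · Σ Lᵢ/(AᵢEᵢ) = δ_free.
Σ Lᵢ/(AᵢEᵢ) = 450/(2225×107×10³) + 500/(2425×199×10³) = 2.926×10⁻⁶ mm/N.
Hence P = δ_free / Σ(L/AE) = 0.8266/2.926×10⁻⁶ = 282.5 kN (tensile).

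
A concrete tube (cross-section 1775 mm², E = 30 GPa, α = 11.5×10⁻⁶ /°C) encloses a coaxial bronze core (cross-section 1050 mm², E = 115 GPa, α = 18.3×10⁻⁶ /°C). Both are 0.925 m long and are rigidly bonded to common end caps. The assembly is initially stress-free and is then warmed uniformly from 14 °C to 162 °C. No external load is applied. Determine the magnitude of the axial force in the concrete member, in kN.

The bronze has the larger α, so on heating it would change length more than the concrete if both were free. The rigid plates force a common final length, so the bronze is put into compression and the concrete into tension, with equal and opposite forces P (no external load).
Setting the final lengths equal and cancelling L: (α₁ − α₂)ΔT = P/(A₁E₁) + P/(A₂E₂).
|α₁ − α₂|·ΔT = 6.8×10⁻⁶ × 148 = 0.001006.
1/(A₁E₁) + 1/(A₂E₂) = 1/(1775×30×10³) + 1/(1050×115×10³) = 2.706×10⁻⁸ N⁻¹.
P = 0.001006 / 2.706×10⁻⁸ = 37190 N = 37.19 kN.

P ≈ 37.2 kN (tensile in the concrete)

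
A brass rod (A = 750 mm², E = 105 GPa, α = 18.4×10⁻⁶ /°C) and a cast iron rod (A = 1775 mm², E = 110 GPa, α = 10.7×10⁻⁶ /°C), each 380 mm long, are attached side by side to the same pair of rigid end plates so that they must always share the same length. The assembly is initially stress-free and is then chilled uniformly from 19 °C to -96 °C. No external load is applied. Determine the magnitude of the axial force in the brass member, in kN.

Both members must finish at the same length. With the larger α, the brass tends to over-contract; the plates restrain it, putting the brass in tension and the cast iron in compression. With no external load the two internal forces are equal and opposite, magnitude P.
Compatibility of the two members (thermal + elastic change equal): (α₁ − α₂)ΔT = P·[1/(A₁E₁) + 1/(A₂E₂)].
|α₁ − α₂|·ΔT = 7.7×10⁻⁶ × 115 = 0.0008855.
1/(A₁E₁) + 1/(A₂E₂) = 1/(750×105×10³) + 1/(1775×110×10³) = 1.782×10⁻⁸ N⁻¹.
So P = 0.0008855 / 1.782×10⁻⁸ = 49.69 kN.

P ≈ 49.7 kN (tensile in the brass)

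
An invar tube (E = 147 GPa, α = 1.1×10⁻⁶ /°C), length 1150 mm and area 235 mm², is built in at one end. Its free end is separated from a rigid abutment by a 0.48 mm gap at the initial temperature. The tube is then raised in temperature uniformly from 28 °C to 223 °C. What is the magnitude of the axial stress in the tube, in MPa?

σ ≈ 0 MPa

If the wall were absent the tube would grow by αΔT L = 1.1×10⁻⁶ × 195 × 1150 = 0.2467 mm.
Since δ_free = 0.247 mm is less than the 0.48 mm gap, the tube never touches the wall. No axial force develops.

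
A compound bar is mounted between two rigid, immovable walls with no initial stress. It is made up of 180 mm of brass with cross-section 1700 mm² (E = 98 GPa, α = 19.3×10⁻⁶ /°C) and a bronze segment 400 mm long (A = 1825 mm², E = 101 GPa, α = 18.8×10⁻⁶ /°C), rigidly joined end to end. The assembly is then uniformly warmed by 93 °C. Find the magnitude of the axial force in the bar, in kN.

P ≈ 315 kN (compressive)

With the walls removed the bar would change length by δ_free = Σ αᵢΔT Lᵢ = 19.3×10⁻⁶×93×180 + 18.8×10⁻⁶×93×400 = 1.022 mm.
Since the ends are fixed, an axial force P builds up, equal in every segment, with P · Σ Lᵢ/(AᵢEᵢ) = δ_free.
The series flexibility is Σ Lᵢ/(AᵢEᵢ) = 180/(1700×98×10³) + 400/(1825×101×10³) = 3.251×10⁻⁶ mm/N.
P = 1.022 / 3.251×10⁻⁶ = 314500 N = 314.5 kN, compressive.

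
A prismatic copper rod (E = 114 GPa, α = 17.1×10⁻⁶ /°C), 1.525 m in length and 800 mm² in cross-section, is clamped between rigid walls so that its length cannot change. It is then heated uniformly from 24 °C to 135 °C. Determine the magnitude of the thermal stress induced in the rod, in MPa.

σ ≈ 216 MPa (compressive)

With length fixed, the mechanical strain must cancel the thermal strain αΔT = 17.1×10⁻⁶ × 111 = 1898.1×10⁻⁶.
σ = EαΔT = 114×10³ × 17.1×10⁻⁶ × 111 = 216.4 MPa (compressive; the rod is trying to expand).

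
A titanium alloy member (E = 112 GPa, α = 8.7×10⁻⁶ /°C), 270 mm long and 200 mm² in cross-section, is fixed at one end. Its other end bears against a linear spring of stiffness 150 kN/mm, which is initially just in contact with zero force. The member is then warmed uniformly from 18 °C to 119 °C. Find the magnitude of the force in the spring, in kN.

P ≈ 12.7 kN

Free thermal expansion: δ_free = αΔT L = 8.7×10⁻⁶ × 101 × 270 = 0.2372 mm.
With a force P in the spring, the elastic change of the member is PL/(AE) and that of the spring is P/k; compatibility requires their sum to equal δ_free.
P [ L/(AE) + 1/k ] = δ_free → P [ 270/(200×112×10³) + 1/(150×10³) ] = 0.2372.
P = 0.2372 / 1.872×10⁻⁵ = 12670 N.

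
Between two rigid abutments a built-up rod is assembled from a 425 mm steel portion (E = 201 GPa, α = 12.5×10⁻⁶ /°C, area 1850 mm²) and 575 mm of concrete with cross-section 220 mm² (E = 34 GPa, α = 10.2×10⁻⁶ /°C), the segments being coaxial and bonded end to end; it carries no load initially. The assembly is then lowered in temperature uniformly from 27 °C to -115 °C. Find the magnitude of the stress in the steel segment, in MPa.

If the supports were absent, the total length change would be Σ αᵢΔT Lᵢ = 12.5×10⁻⁶×142×425 + 10.2×10⁻⁶×142×575 = 1.587 mm.
The walls prevent any net length change, so an axial force P (same in every segment) develops. Compatibility: P · Σ Lᵢ/(AᵢEᵢ) = δ_free.
Σ Lᵢ/(AᵢEᵢ) = 425/(1850×201×10³) + 575/(220×34×10³) = 7.801×10⁻⁵ mm/N.
So P = 1.587 / 7.801×10⁻⁵ = 20.34 kN, tensile.
σ_{steel} = P / A = 20340 / 1850 = 11 MPa.

σ ≈ 11 MPa (tensile)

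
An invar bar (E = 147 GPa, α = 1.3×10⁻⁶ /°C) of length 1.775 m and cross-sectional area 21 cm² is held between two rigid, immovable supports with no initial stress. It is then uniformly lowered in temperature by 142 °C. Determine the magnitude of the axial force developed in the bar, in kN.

P ≈ 57 kN (tensile)

With zero net strain, σ = E·αΔT = 147 GPa × 1.3×10⁻⁶ × 142 = 27.14 MPa.
Then P = σA = 27.14 × 2100 mm² = 56.99 kN, tensile.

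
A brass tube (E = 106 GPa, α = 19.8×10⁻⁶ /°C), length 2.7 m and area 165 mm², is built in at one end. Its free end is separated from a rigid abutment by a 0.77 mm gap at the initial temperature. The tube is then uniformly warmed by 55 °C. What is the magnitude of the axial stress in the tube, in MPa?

Unrestrained expansion: δ_free = αΔT L = 19.8×10⁻⁶ × 55 × 2700 = 2.94 mm.
The gap closes (δ_free > 0.77 mm) and the wall then resists a further 2.94 − 0.77 = 2.17 mm of expansion.
Compatibility: PL/(AE) = 2.17 mm, so σ = P/A = E × (2.17/2700) = 85.2 MPa.

σ ≈ 85.2 MPa (compressive)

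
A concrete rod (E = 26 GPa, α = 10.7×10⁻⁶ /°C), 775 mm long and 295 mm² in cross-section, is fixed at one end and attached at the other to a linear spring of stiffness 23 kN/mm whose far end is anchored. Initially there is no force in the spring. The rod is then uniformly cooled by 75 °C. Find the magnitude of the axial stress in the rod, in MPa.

σ ≈ 14.6 MPa (tensile)

If the spring were absent the rod would shorten by αΔT L = 10.7×10⁻⁶ × 75 × 775 = 0.6219 mm.
With a force P in the spring, the elastic change of the rod is PL/(AE) and that of the spring is P/k; compatibility requires their sum to equal δ_free.
P [ L/(AE) + 1/k ] = δ_free → P [ 775/(295×26×10³) + 1/(23×10³) ] = 0.6219.
P = 0.6219 / 0.0001445 = 4303 N.
σ = P/A = 4303/295 = 14.59 MPa.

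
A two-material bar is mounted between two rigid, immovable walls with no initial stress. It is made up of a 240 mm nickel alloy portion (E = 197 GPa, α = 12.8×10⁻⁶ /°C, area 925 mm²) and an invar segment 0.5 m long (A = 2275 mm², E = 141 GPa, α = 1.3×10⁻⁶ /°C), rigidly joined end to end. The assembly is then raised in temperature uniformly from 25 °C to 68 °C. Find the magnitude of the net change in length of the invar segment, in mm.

With the walls removed the bar would change length by δ_free = Σ αᵢΔT Lᵢ = 12.8×10⁻⁶×43×240 + 1.3×10⁻⁶×43×500 = 0.16 mm.
The walls prevent any net length change, so an axial force P (same in every segment) develops. Compatibility: P · Σ Lᵢ/(AᵢEᵢ) = δ_free.
The series flexibility is Σ Lᵢ/(AᵢEᵢ) = 240/(925×197×10³) + 500/(2275×141×10³) = 2.876×10⁻⁶ mm/N.
P = 0.16 / 2.876×10⁻⁶ = 55650 N = 55.65 kN, compressive.
For the invar segment, free thermal change = 1.3×10⁻⁶×43×500 = 0.02795 mm and elastic change from P = 55650×500/(2275×141×10³) = 0.08675 mm; these oppose, so the net change is 0.0588 mm (segment shortens).

|ΔL| ≈ 0.0588 mm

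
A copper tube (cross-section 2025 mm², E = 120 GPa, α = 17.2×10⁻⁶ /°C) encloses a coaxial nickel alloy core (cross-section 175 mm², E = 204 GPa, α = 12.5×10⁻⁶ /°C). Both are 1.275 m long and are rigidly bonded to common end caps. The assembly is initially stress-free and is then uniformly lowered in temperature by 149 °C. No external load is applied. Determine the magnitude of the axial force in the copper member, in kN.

Both members must finish at the same length. With the larger α, the copper tends to over-contract; the plates restrain it, putting the copper in tension and the nickel alloy in compression. With no external load the two internal forces are equal and opposite, magnitude P.
Setting the final lengths equal and cancelling L: (α₁ − α₂)ΔT = P/(A₁E₁) + P/(A₂E₂).
|α₁ − α₂|·ΔT = 4.7×10⁻⁶ × 149 = 0.0007003.
1/(A₁E₁) + 1/(A₂E₂) = 1/(2025×120×10³) + 1/(175×204×10³) = 3.213×10⁻⁸ N⁻¹.
P = 0.0007003 / 3.213×10⁻⁸ = 21800 N = 21.8 kN.

P ≈ 21.8 kN (tensile in the copper)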